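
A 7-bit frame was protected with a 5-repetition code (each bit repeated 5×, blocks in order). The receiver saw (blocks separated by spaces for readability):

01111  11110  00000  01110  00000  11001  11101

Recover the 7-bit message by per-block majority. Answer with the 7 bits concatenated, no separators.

1101011

Block 1 (01111): 4 ones → 1
Block 2 (11110): 4 ones → 1
Block 3 (00000): 0 ones → 0
Block 4 (01110): 3 ones → 1
Block 5 (00000): 0 ones → 0
Block 6 (11001): 3 ones → 1
Block 7 (11101): 4 ones → 1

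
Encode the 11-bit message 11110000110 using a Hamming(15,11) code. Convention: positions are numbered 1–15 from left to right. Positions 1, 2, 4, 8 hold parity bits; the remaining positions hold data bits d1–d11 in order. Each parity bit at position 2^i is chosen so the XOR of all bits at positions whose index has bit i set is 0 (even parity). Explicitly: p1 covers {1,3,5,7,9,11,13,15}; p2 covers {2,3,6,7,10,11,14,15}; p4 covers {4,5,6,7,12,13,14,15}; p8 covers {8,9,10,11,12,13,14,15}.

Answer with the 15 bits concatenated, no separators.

Place data at non-parity positions: p1 p2 1 p4 1 1 1 p8 0 0 0 0 1 1 0
p1 (pos 1,3,5,7,9,11,13,15): XOR of data positions = 1⊕1⊕1⊕0⊕0⊕1⊕0 = 0
p2 (pos 2,3,6,7,10,11,14,15): XOR of data positions = 1⊕1⊕1⊕0⊕0⊕1⊕0 = 0
p4 (pos 4,5,6,7,12,13,14,15): XOR of data positions = 1⊕1⊕1⊕0⊕1⊕1⊕0 = 1
p8 (pos 8,9,10,11,12,13,14,15): XOR of data positions = 0⊕0⊕0⊕0⊕1⊕1⊕0 = 0
Codeword: 001111100000110

001111100000110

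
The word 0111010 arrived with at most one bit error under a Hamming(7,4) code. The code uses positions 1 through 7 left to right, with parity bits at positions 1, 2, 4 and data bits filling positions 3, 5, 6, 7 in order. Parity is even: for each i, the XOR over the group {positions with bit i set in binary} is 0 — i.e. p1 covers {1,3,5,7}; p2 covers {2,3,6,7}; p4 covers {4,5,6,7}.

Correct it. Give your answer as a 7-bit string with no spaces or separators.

s1 (pos 1,3,5,7): 0⊕1⊕0⊕0 = 1
s2 (pos 2,3,6,7): 1⊕1⊕1⊕0 = 1
s4 (pos 4,5,6,7): 1⊕0⊕1⊕0 = 0
Syndrome s4…s1 = 011 → error at position 3.
Flip position 3: 0111010 → 0101010

0101010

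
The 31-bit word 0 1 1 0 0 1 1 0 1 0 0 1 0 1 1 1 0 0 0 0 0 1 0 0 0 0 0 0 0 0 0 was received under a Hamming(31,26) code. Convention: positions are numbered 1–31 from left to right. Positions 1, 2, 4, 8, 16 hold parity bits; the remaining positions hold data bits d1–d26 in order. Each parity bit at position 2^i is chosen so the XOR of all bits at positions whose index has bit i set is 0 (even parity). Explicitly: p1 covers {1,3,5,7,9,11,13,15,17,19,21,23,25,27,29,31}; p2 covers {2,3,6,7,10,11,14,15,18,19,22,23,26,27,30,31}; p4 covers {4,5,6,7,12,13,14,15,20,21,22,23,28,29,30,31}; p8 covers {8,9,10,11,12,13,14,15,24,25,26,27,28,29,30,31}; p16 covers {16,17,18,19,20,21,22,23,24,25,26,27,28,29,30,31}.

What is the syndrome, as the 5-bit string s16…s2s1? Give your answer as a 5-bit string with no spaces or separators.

s1 (pos 1,3,5,7,9,11,13,15,17,19,21,23,25,27,29,31): 0⊕1⊕0⊕1⊕1⊕0⊕0⊕1⊕0⊕0⊕0⊕0⊕0⊕0⊕0⊕0 = 0
s2 (pos 2,3,6,7,10,11,14,15,18,19,22,23,26,27,30,31): 1⊕1⊕1⊕1⊕0⊕0⊕1⊕1⊕0⊕0⊕1⊕0⊕0⊕0⊕0⊕0 = 1
s4 (pos 4,5,6,7,12,13,14,15,20,21,22,23,28,29,30,31): 0⊕0⊕1⊕1⊕1⊕0⊕1⊕1⊕0⊕0⊕1⊕0⊕0⊕0⊕0⊕0 = 0
s8 (pos 8,9,10,11,12,13,14,15,24,25,26,27,28,29,30,31): 0⊕1⊕0⊕0⊕1⊕0⊕1⊕1⊕0⊕0⊕0⊕0⊕0⊕0⊕0⊕0 = 0
s16 (pos 16,17,18,19,20,21,22,23,24,25,26,27,28,29,30,31): 1⊕0⊕0⊕0⊕0⊕0⊕1⊕0⊕0⊕0⊕0⊕0⊕0⊕0⊕0⊕0 = 0
Syndrome s16…s1 = 00010 → error at position 2.

00010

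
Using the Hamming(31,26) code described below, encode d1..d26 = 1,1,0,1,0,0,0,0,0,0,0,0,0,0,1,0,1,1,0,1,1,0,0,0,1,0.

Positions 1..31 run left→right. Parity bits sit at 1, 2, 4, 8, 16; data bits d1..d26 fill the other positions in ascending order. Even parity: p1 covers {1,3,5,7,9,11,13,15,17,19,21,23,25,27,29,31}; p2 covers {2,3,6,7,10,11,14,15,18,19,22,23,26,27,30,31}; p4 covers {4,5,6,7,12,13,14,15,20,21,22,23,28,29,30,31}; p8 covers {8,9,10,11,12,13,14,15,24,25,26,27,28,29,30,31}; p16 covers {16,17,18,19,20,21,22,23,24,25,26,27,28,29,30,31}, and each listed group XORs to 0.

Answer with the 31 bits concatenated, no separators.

1010101100000000000101101100010

Place data at non-parity positions: p1 p2 1 p4 1 0 1 p8 0 0 0 0 0 0 0 p16 0 0 0 1 0 1 1 0 1 1 0 0 0 1 0
p1 (pos 1,3,5,7,9,11,13,15,17,19,21,23,25,27,29,31): XOR of data positions = 1⊕1⊕1⊕0⊕0⊕0⊕0⊕0⊕0⊕0⊕1⊕1⊕0⊕0⊕0 = 1
p2 (pos 2,3,6,7,10,11,14,15,18,19,22,23,26,27,30,31): XOR of data positions = 1⊕0⊕1⊕0⊕0⊕0⊕0⊕0⊕0⊕1⊕1⊕1⊕0⊕1⊕0 = 0
p4 (pos 4,5,6,7,12,13,14,15,20,21,22,23,28,29,30,31): XOR of data positions = 1⊕0⊕1⊕0⊕0⊕0⊕0⊕1⊕0⊕1⊕1⊕0⊕0⊕1⊕0 = 0
p8 (pos 8,9,10,11,12,13,14,15,24,25,26,27,28,29,30,31): XOR of data positions = 0⊕0⊕0⊕0⊕0⊕0⊕0⊕0⊕1⊕1⊕0⊕0⊕0⊕1⊕0 = 1
p16 (pos 16,17,18,19,20,21,22,23,24,25,26,27,28,29,30,31): XOR of data positions = 0⊕0⊕0⊕1⊕0⊕1⊕1⊕0⊕1⊕1⊕0⊕0⊕0⊕1⊕0 = 0
Codeword: 1010101100000000000101101100010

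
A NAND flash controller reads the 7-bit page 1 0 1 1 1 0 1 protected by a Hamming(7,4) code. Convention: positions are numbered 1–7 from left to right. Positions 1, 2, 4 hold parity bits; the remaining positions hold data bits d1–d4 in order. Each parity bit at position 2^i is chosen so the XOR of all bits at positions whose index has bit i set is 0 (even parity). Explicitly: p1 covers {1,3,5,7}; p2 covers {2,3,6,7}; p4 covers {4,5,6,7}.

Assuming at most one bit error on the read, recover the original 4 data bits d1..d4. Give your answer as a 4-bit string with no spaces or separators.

1101

s1 (pos 1,3,5,7): 1⊕1⊕1⊕1 = 0
s2 (pos 2,3,6,7): 0⊕1⊕0⊕1 = 0
s4 (pos 4,5,6,7): 1⊕1⊕0⊕1 = 1
Syndrome s4…s1 = 100 → error at position 4.
Flip position 4: 1011101 → 1010101
Read data bits from positions 3,5,6,7: 1101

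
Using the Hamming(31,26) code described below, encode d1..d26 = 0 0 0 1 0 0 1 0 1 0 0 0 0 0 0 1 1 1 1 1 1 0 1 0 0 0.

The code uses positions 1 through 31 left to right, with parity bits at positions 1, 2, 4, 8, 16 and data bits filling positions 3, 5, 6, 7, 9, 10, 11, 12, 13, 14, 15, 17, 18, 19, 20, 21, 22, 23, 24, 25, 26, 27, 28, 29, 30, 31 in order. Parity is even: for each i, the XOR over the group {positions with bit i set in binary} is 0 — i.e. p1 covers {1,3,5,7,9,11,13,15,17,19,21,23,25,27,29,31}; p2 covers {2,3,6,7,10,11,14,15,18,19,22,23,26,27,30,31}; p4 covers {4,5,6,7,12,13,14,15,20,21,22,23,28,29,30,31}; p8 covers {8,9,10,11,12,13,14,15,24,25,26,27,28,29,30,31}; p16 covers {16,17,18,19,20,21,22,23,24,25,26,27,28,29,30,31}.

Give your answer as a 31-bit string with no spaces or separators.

0100001000101001000011111101000

Place data at non-parity positions: p1 p2 0 p4 0 0 1 p8 0 0 1 0 1 0 0 p16 0 0 0 0 1 1 1 1 1 1 0 1 0 0 0
p1 (pos 1,3,5,7,9,11,13,15,17,19,21,23,25,27,29,31): XOR of data positions = 0⊕0⊕1⊕0⊕1⊕1⊕0⊕0⊕0⊕1⊕1⊕1⊕0⊕0⊕0 = 0
p2 (pos 2,3,6,7,10,11,14,15,18,19,22,23,26,27,30,31): XOR of data positions = 0⊕0⊕1⊕0⊕1⊕0⊕0⊕0⊕0⊕1⊕1⊕1⊕0⊕0⊕0 = 1
p4 (pos 4,5,6,7,12,13,14,15,20,21,22,23,28,29,30,31): XOR of data positions = 0⊕0⊕1⊕0⊕1⊕0⊕0⊕0⊕1⊕1⊕1⊕1⊕0⊕0⊕0 = 0
p8 (pos 8,9,10,11,12,13,14,15,24,25,26,27,28,29,30,31): XOR of data positions = 0⊕0⊕1⊕0⊕1⊕0⊕0⊕1⊕1⊕1⊕0⊕1⊕0⊕0⊕0 = 0
p16 (pos 16,17,18,19,20,21,22,23,24,25,26,27,28,29,30,31): XOR of data positions = 0⊕0⊕0⊕0⊕1⊕1⊕1⊕1⊕1⊕1⊕0⊕1⊕0⊕0⊕0 = 1
Codeword: 0100001000101001000011111101000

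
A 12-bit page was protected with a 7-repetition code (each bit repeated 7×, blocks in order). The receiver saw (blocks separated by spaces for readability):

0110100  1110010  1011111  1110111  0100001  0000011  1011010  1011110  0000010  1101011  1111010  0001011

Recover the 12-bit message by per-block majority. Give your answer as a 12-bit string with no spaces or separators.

Block 1 (0110100): 3 ones → 0
Block 2 (1110010): 4 ones → 1
Block 3 (1011111): 6 ones → 1
Block 4 (1110111): 6 ones → 1
Block 5 (0100001): 2 ones → 0
Block 6 (0000011): 2 ones → 0
Block 7 (1011010): 4 ones → 1
Block 8 (1011110): 5 ones → 1
Block 9 (0000010): 1 one → 0
Block 10 (1101011): 5 ones → 1
Block 11 (1111010): 5 ones → 1
Block 12 (0001011): 3 ones → 0

011100110110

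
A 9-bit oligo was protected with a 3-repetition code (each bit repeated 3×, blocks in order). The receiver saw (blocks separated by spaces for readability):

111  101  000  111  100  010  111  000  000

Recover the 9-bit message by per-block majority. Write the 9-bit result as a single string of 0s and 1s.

110100100

Block 1 (111): 3 ones → 1
Block 2 (101): 2 ones → 1
Block 3 (000): 0 ones → 0
Block 4 (111): 3 ones → 1
Block 5 (100): 1 one → 0
Block 6 (010): 1 one → 0
Block 7 (111): 3 ones → 1
Block 8 (000): 0 ones → 0
Block 9 (000): 0 ones → 0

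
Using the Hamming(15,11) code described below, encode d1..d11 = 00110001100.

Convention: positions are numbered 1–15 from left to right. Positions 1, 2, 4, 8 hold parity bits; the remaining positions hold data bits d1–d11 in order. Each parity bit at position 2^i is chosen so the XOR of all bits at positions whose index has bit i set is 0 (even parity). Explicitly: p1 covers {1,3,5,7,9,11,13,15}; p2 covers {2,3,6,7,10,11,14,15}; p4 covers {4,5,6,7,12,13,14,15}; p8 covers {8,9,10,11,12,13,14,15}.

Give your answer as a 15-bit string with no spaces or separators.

Place data at non-parity positions: p1 p2 0 p4 0 1 1 p8 0 0 0 1 1 0 0
p1 (pos 1,3,5,7,9,11,13,15): XOR of data positions = 0⊕0⊕1⊕0⊕0⊕1⊕0 = 0
p2 (pos 2,3,6,7,10,11,14,15): XOR of data positions = 0⊕1⊕1⊕0⊕0⊕0⊕0 = 0
p4 (pos 4,5,6,7,12,13,14,15): XOR of data positions = 0⊕1⊕1⊕1⊕1⊕0⊕0 = 0
p8 (pos 8,9,10,11,12,13,14,15): XOR of data positions = 0⊕0⊕0⊕1⊕1⊕0⊕0 = 0
Codeword: 000001100001100

000001100001100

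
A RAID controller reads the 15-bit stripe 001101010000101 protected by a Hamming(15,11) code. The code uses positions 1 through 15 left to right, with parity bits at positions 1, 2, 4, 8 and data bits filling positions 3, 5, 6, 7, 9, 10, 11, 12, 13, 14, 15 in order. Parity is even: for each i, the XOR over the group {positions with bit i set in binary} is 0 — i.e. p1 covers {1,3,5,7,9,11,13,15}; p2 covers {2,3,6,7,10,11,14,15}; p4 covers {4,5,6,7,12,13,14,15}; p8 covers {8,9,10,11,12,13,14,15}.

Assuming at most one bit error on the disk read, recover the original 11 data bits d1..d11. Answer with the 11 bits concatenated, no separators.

10100010101

s1 (pos 1,3,5,7,9,11,13,15): 0⊕1⊕0⊕0⊕0⊕0⊕1⊕1 = 1
s2 (pos 2,3,6,7,10,11,14,15): 0⊕1⊕1⊕0⊕0⊕0⊕0⊕1 = 1
s4 (pos 4,5,6,7,12,13,14,15): 1⊕0⊕1⊕0⊕0⊕1⊕0⊕1 = 0
s8 (pos 8,9,10,11,12,13,14,15): 1⊕0⊕0⊕0⊕0⊕1⊕0⊕1 = 1
Syndrome s8…s1 = 1011 → error at position 11.
Flip position 11: 001101010000101 → 001101010010101
Read data bits from positions 3,5,6,7,9,10,11,12,13,14,15: 10100010101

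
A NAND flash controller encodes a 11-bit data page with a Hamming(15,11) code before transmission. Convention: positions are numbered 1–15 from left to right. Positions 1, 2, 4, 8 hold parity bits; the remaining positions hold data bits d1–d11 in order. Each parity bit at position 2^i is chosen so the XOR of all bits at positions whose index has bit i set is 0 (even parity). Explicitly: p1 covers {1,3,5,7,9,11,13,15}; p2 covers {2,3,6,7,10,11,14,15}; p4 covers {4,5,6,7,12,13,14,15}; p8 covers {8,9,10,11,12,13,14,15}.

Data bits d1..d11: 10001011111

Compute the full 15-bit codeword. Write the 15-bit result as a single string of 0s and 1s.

101000001011111

Place data at non-parity positions: p1 p2 1 p4 0 0 0 p8 1 0 1 1 1 1 1
p1 (pos 1,3,5,7,9,11,13,15): XOR of data positions = 1⊕0⊕0⊕1⊕1⊕1⊕1 = 1
p2 (pos 2,3,6,7,10,11,14,15): XOR of data positions = 1⊕0⊕0⊕0⊕1⊕1⊕1 = 0
p4 (pos 4,5,6,7,12,13,14,15): XOR of data positions = 0⊕0⊕0⊕1⊕1⊕1⊕1 = 0
p8 (pos 8,9,10,11,12,13,14,15): XOR of data positions = 1⊕0⊕1⊕1⊕1⊕1⊕1 = 0
Codeword: 101000001011111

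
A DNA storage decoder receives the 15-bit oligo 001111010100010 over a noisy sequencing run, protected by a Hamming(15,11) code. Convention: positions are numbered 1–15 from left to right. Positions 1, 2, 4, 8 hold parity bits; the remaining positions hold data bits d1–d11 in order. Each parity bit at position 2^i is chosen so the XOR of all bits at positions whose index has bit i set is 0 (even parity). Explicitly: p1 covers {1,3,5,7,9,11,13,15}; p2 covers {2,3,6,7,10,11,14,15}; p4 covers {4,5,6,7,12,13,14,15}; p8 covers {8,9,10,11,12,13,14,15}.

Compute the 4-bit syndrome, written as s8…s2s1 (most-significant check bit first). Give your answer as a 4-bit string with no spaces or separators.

1000

s1 (pos 1,3,5,7,9,11,13,15): 0⊕1⊕1⊕0⊕0⊕0⊕0⊕0 = 0
s2 (pos 2,3,6,7,10,11,14,15): 0⊕1⊕1⊕0⊕1⊕0⊕1⊕0 = 0
s4 (pos 4,5,6,7,12,13,14,15): 1⊕1⊕1⊕0⊕0⊕0⊕1⊕0 = 0
s8 (pos 8,9,10,11,12,13,14,15): 1⊕0⊕1⊕0⊕0⊕0⊕1⊕0 = 1
Syndrome s8…s1 = 1000 → error at position 8.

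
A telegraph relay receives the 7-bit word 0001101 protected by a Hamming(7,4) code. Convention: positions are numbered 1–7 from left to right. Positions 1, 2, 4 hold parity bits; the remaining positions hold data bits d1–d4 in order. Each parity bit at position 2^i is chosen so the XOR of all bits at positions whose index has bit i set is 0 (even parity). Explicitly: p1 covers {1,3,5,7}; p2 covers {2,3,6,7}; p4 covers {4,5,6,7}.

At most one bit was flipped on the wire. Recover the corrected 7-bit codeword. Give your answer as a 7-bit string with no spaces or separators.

0001111

s1 (pos 1,3,5,7): 0⊕0⊕1⊕1 = 0
s2 (pos 2,3,6,7): 0⊕0⊕0⊕1 = 1
s4 (pos 4,5,6,7): 1⊕1⊕0⊕1 = 1
Syndrome s4…s1 = 110 → error at position 6.
Flip position 6: 0001101 → 0001111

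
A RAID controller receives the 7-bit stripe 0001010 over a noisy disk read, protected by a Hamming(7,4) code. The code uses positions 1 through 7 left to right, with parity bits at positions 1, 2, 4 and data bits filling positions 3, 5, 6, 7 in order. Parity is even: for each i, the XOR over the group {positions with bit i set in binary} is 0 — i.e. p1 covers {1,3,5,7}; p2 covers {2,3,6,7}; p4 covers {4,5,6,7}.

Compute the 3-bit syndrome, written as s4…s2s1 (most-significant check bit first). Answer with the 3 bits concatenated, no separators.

s1 (pos 1,3,5,7): 0⊕0⊕0⊕0 = 0
s2 (pos 2,3,6,7): 0⊕0⊕1⊕0 = 1
s4 (pos 4,5,6,7): 1⊕0⊕1⊕0 = 0
Syndrome s4…s1 = 010 → error at position 2.

010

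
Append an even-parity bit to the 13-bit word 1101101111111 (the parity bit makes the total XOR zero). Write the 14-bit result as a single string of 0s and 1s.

XOR of the 13 data bits: 1⊕1⊕0⊕1⊕1⊕0⊕1⊕1⊕1⊕1⊕1⊕1⊕1 = 1
Parity bit = 1 (so all 14 bits XOR to 0).

11011011111111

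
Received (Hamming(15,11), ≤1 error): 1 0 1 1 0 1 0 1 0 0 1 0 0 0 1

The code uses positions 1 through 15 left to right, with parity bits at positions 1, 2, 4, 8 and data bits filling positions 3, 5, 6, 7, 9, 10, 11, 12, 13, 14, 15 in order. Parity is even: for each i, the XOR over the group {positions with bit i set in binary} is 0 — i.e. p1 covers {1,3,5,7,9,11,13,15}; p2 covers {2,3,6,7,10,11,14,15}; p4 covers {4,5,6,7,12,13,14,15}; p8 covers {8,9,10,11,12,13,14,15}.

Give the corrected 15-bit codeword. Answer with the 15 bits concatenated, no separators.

101101010011001

s1 (pos 1,3,5,7,9,11,13,15): 1⊕1⊕0⊕0⊕0⊕1⊕0⊕1 = 0
s2 (pos 2,3,6,7,10,11,14,15): 0⊕1⊕1⊕0⊕0⊕1⊕0⊕1 = 0
s4 (pos 4,5,6,7,12,13,14,15): 1⊕0⊕1⊕0⊕0⊕0⊕0⊕1 = 1
s8 (pos 8,9,10,11,12,13,14,15): 1⊕0⊕0⊕1⊕0⊕0⊕0⊕1 = 1
Syndrome s8…s1 = 1100 → error at position 12.
Flip position 12: 101101010010001 → 101101010011001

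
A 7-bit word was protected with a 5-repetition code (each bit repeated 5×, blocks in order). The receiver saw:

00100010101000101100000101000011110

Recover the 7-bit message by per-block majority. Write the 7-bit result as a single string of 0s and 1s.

Block 1 (00100): 1 one → 0
Block 2 (01010): 2 ones → 0
Block 3 (10001): 2 ones → 0
Block 4 (01100): 2 ones → 0
Block 5 (00010): 1 one → 0
Block 6 (10000): 1 one → 0
Block 7 (11110): 4 ones → 1

0000001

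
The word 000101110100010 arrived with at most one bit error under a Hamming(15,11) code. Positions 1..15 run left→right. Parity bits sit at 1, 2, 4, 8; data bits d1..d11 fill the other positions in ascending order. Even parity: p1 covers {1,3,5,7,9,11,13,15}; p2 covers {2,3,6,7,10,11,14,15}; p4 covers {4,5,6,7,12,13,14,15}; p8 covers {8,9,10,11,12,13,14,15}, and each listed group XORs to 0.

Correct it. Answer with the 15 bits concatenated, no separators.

000101111100010

s1 (pos 1,3,5,7,9,11,13,15): 0⊕0⊕0⊕1⊕0⊕0⊕0⊕0 = 1
s2 (pos 2,3,6,7,10,11,14,15): 0⊕0⊕1⊕1⊕1⊕0⊕1⊕0 = 0
s4 (pos 4,5,6,7,12,13,14,15): 1⊕0⊕1⊕1⊕0⊕0⊕1⊕0 = 0
s8 (pos 8,9,10,11,12,13,14,15): 1⊕0⊕1⊕0⊕0⊕0⊕1⊕0 = 1
Syndrome s8…s1 = 1001 → error at position 9.
Flip position 9: 000101110100010 → 000101111100010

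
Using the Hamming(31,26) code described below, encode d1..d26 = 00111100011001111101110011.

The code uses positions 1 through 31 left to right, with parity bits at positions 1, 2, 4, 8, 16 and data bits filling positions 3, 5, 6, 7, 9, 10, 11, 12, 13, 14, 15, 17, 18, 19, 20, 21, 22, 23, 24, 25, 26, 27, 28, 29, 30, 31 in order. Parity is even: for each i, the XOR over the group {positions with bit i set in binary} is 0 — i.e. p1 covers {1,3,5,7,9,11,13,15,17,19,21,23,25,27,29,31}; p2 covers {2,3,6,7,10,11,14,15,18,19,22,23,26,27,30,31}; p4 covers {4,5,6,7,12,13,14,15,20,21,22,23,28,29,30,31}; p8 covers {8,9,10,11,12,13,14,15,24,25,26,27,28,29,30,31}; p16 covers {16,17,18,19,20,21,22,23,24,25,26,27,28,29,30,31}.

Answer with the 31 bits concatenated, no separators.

Place data at non-parity positions: p1 p2 0 p4 0 1 1 p8 1 1 0 0 0 1 1 p16 0 0 1 1 1 1 1 0 1 1 1 0 0 1 1
p1 (pos 1,3,5,7,9,11,13,15,17,19,21,23,25,27,29,31): XOR of data positions = 0⊕0⊕1⊕1⊕0⊕0⊕1⊕0⊕1⊕1⊕1⊕1⊕1⊕0⊕1 = 1
p2 (pos 2,3,6,7,10,11,14,15,18,19,22,23,26,27,30,31): XOR of data positions = 0⊕1⊕1⊕1⊕0⊕1⊕1⊕0⊕1⊕1⊕1⊕1⊕1⊕1⊕1 = 0
p4 (pos 4,5,6,7,12,13,14,15,20,21,22,23,28,29,30,31): XOR of data positions = 0⊕1⊕1⊕0⊕0⊕1⊕1⊕1⊕1⊕1⊕1⊕0⊕0⊕1⊕1 = 0
p8 (pos 8,9,10,11,12,13,14,15,24,25,26,27,28,29,30,31): XOR of data positions = 1⊕1⊕0⊕0⊕0⊕1⊕1⊕0⊕1⊕1⊕1⊕0⊕0⊕1⊕1 = 1
p16 (pos 16,17,18,19,20,21,22,23,24,25,26,27,28,29,30,31): XOR of data positions = 0⊕0⊕1⊕1⊕1⊕1⊕1⊕0⊕1⊕1⊕1⊕0⊕0⊕1⊕1 = 0
Codeword: 1000011111000110001111101110011

1000011111000110001111101110011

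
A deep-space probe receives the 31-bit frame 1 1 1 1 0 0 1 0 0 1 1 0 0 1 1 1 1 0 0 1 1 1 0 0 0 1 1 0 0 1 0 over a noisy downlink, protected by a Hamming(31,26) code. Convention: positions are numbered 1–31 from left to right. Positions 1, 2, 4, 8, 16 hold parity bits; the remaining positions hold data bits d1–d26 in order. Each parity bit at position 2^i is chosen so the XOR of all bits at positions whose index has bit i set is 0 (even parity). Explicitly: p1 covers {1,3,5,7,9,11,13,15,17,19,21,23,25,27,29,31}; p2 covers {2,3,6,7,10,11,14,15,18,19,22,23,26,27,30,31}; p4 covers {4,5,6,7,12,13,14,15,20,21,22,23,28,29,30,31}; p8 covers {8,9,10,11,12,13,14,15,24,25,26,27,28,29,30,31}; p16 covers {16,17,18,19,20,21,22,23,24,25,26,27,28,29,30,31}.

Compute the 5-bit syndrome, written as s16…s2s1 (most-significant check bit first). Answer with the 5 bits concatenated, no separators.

01010

s1 (pos 1,3,5,7,9,11,13,15,17,19,21,23,25,27,29,31): 1⊕1⊕0⊕1⊕0⊕1⊕0⊕1⊕1⊕0⊕1⊕0⊕0⊕1⊕0⊕0 = 0
s2 (pos 2,3,6,7,10,11,14,15,18,19,22,23,26,27,30,31): 1⊕1⊕0⊕1⊕1⊕1⊕1⊕1⊕0⊕0⊕1⊕0⊕1⊕1⊕1⊕0 = 1
s4 (pos 4,5,6,7,12,13,14,15,20,21,22,23,28,29,30,31): 1⊕0⊕0⊕1⊕0⊕0⊕1⊕1⊕1⊕1⊕1⊕0⊕0⊕0⊕1⊕0 = 0
s8 (pos 8,9,10,11,12,13,14,15,24,25,26,27,28,29,30,31): 0⊕0⊕1⊕1⊕0⊕0⊕1⊕1⊕0⊕0⊕1⊕1⊕0⊕0⊕1⊕0 = 1
s16 (pos 16,17,18,19,20,21,22,23,24,25,26,27,28,29,30,31): 1⊕1⊕0⊕0⊕1⊕1⊕1⊕0⊕0⊕0⊕1⊕1⊕0⊕0⊕1⊕0 = 0
Syndrome s16…s1 = 01010 → error at position 10.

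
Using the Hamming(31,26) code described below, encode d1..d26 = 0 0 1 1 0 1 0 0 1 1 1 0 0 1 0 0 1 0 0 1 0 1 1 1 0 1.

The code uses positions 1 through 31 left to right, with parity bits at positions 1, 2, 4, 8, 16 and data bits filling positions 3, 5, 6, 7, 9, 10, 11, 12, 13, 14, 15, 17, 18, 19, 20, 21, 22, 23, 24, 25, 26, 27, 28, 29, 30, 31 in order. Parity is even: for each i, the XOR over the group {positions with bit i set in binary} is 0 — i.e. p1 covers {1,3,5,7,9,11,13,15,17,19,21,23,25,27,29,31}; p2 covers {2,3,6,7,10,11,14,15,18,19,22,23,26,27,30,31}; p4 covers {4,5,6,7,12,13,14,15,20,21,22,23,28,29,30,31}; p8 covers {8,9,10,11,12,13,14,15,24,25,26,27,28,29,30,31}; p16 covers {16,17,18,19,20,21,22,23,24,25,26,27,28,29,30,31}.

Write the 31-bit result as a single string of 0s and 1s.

0101011101001111001001001011101

Place data at non-parity positions: p1 p2 0 p4 0 1 1 p8 0 1 0 0 1 1 1 p16 0 0 1 0 0 1 0 0 1 0 1 1 1 0 1
p1 (pos 1,3,5,7,9,11,13,15,17,19,21,23,25,27,29,31): XOR of data positions = 0⊕0⊕1⊕0⊕0⊕1⊕1⊕0⊕1⊕0⊕0⊕1⊕1⊕1⊕1 = 0
p2 (pos 2,3,6,7,10,11,14,15,18,19,22,23,26,27,30,31): XOR of data positions = 0⊕1⊕1⊕1⊕0⊕1⊕1⊕0⊕1⊕1⊕0⊕0⊕1⊕0⊕1 = 1
p4 (pos 4,5,6,7,12,13,14,15,20,21,22,23,28,29,30,31): XOR of data positions = 0⊕1⊕1⊕0⊕1⊕1⊕1⊕0⊕0⊕1⊕0⊕1⊕1⊕0⊕1 = 1
p8 (pos 8,9,10,11,12,13,14,15,24,25,26,27,28,29,30,31): XOR of data positions = 0⊕1⊕0⊕0⊕1⊕1⊕1⊕0⊕1⊕0⊕1⊕1⊕1⊕0⊕1 = 1
p16 (pos 16,17,18,19,20,21,22,23,24,25,26,27,28,29,30,31): XOR of data positions = 0⊕0⊕1⊕0⊕0⊕1⊕0⊕0⊕1⊕0⊕1⊕1⊕1⊕0⊕1 = 1
Codeword: 0101011101001111001001001011101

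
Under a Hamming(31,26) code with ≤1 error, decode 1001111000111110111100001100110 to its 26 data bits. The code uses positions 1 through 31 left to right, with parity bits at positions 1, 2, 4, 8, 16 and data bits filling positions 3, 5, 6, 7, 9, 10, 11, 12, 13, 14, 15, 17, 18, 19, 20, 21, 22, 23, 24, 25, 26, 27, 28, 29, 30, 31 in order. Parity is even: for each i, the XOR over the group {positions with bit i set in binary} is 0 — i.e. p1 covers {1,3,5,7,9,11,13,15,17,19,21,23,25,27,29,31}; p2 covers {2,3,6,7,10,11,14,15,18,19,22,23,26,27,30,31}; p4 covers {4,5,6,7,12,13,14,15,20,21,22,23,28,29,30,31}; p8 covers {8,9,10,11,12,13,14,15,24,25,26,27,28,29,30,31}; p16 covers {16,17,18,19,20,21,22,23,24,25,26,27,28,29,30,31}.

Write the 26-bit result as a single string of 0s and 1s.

s1 (pos 1,3,5,7,9,11,13,15,17,19,21,23,25,27,29,31): 1⊕0⊕1⊕1⊕0⊕1⊕1⊕1⊕1⊕1⊕0⊕0⊕1⊕0⊕1⊕0 = 0
s2 (pos 2,3,6,7,10,11,14,15,18,19,22,23,26,27,30,31): 0⊕0⊕1⊕1⊕0⊕1⊕1⊕1⊕1⊕1⊕0⊕0⊕1⊕0⊕1⊕0 = 1
s4 (pos 4,5,6,7,12,13,14,15,20,21,22,23,28,29,30,31): 1⊕1⊕1⊕1⊕1⊕1⊕1⊕1⊕1⊕0⊕0⊕0⊕0⊕1⊕1⊕0 = 1
s8 (pos 8,9,10,11,12,13,14,15,24,25,26,27,28,29,30,31): 0⊕0⊕0⊕1⊕1⊕1⊕1⊕1⊕0⊕1⊕1⊕0⊕0⊕1⊕1⊕0 = 1
s16 (pos 16,17,18,19,20,21,22,23,24,25,26,27,28,29,30,31): 0⊕1⊕1⊕1⊕1⊕0⊕0⊕0⊕0⊕1⊕1⊕0⊕0⊕1⊕1⊕0 = 0
Syndrome s16…s1 = 01110 → error at position 14.
Flip position 14: 1001111000111110111100001100110 → 1001111000111010111100001100110
Read data bits from positions 3,5,6,7,9,10,11,12,13,14,15,17,18,19,20,21,22,23,24,25,26,27,28,29,30,31: 01110011101111100001100110

01110011101111100001100110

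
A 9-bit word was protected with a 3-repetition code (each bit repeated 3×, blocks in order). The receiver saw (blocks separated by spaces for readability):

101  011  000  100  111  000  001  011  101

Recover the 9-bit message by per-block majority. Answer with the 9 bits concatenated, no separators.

110010011

Block 1 (101): 2 ones → 1
Block 2 (011): 2 ones → 1
Block 3 (000): 0 ones → 0
Block 4 (100): 1 one → 0
Block 5 (111): 3 ones → 1
Block 6 (000): 0 ones → 0
Block 7 (001): 1 one → 0
Block 8 (011): 2 ones → 1
Block 9 (101): 2 ones → 1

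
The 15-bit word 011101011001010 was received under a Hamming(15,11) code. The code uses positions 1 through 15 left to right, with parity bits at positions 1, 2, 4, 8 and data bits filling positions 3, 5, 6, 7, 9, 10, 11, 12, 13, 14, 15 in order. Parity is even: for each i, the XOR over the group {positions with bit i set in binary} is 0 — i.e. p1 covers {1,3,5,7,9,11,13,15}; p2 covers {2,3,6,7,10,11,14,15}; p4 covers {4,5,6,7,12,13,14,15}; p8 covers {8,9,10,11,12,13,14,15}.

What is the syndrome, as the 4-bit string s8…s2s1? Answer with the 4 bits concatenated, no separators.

s1 (pos 1,3,5,7,9,11,13,15): 0⊕1⊕0⊕0⊕1⊕0⊕0⊕0 = 0
s2 (pos 2,3,6,7,10,11,14,15): 1⊕1⊕1⊕0⊕0⊕0⊕1⊕0 = 0
s4 (pos 4,5,6,7,12,13,14,15): 1⊕0⊕1⊕0⊕1⊕0⊕1⊕0 = 0
s8 (pos 8,9,10,11,12,13,14,15): 1⊕1⊕0⊕0⊕1⊕0⊕1⊕0 = 0
Syndrome s8…s1 = 0000 → no error.

0000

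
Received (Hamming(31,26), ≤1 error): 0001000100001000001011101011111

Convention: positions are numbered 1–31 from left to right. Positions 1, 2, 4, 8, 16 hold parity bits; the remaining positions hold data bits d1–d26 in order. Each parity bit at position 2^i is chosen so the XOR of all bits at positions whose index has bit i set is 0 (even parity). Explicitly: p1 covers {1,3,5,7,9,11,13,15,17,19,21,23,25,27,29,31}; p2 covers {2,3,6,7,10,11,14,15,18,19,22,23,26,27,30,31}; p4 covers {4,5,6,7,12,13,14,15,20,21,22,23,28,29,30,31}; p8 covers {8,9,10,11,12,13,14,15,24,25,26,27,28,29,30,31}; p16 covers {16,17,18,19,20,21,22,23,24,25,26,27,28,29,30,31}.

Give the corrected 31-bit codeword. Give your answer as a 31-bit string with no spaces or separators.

s1 (pos 1,3,5,7,9,11,13,15,17,19,21,23,25,27,29,31): 0⊕0⊕0⊕0⊕0⊕0⊕1⊕0⊕0⊕1⊕1⊕1⊕1⊕1⊕1⊕1 = 0
s2 (pos 2,3,6,7,10,11,14,15,18,19,22,23,26,27,30,31): 0⊕0⊕0⊕0⊕0⊕0⊕0⊕0⊕0⊕1⊕1⊕1⊕0⊕1⊕1⊕1 = 0
s4 (pos 4,5,6,7,12,13,14,15,20,21,22,23,28,29,30,31): 1⊕0⊕0⊕0⊕0⊕1⊕0⊕0⊕0⊕1⊕1⊕1⊕1⊕1⊕1⊕1 = 1
s8 (pos 8,9,10,11,12,13,14,15,24,25,26,27,28,29,30,31): 1⊕0⊕0⊕0⊕0⊕1⊕0⊕0⊕0⊕1⊕0⊕1⊕1⊕1⊕1⊕1 = 0
s16 (pos 16,17,18,19,20,21,22,23,24,25,26,27,28,29,30,31): 0⊕0⊕0⊕1⊕0⊕1⊕1⊕1⊕0⊕1⊕0⊕1⊕1⊕1⊕1⊕1 = 0
Syndrome s16…s1 = 00100 → error at position 4.
Flip position 4: 0001000100001000001011101011111 → 0000000100001000001011101011111

0000000100001000001011101011111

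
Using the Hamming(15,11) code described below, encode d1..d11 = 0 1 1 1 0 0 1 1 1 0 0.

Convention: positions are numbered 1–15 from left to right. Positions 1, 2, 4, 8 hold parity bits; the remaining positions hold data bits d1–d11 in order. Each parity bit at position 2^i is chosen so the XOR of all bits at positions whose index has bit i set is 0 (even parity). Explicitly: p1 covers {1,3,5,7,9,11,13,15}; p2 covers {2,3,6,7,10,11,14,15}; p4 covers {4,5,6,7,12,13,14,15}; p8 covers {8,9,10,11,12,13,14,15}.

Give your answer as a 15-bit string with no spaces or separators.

010111110011100

Place data at non-parity positions: p1 p2 0 p4 1 1 1 p8 0 0 1 1 1 0 0
p1 (pos 1,3,5,7,9,11,13,15): XOR of data positions = 0⊕1⊕1⊕0⊕1⊕1⊕0 = 0
p2 (pos 2,3,6,7,10,11,14,15): XOR of data positions = 0⊕1⊕1⊕0⊕1⊕0⊕0 = 1
p4 (pos 4,5,6,7,12,13,14,15): XOR of data positions = 1⊕1⊕1⊕1⊕1⊕0⊕0 = 1
p8 (pos 8,9,10,11,12,13,14,15): XOR of data positions = 0⊕0⊕1⊕1⊕1⊕0⊕0 = 1
Codeword: 010111110011100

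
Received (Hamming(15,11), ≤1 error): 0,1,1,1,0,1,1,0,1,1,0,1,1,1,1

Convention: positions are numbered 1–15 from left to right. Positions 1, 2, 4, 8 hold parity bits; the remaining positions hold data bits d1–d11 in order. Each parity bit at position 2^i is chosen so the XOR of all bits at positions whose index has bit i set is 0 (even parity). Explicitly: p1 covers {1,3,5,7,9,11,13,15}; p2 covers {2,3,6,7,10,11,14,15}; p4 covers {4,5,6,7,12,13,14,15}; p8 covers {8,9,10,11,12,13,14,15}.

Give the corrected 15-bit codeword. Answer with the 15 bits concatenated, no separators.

s1 (pos 1,3,5,7,9,11,13,15): 0⊕1⊕0⊕1⊕1⊕0⊕1⊕1 = 1
s2 (pos 2,3,6,7,10,11,14,15): 1⊕1⊕1⊕1⊕1⊕0⊕1⊕1 = 1
s4 (pos 4,5,6,7,12,13,14,15): 1⊕0⊕1⊕1⊕1⊕1⊕1⊕1 = 1
s8 (pos 8,9,10,11,12,13,14,15): 0⊕1⊕1⊕0⊕1⊕1⊕1⊕1 = 0
Syndrome s8…s1 = 0111 → error at position 7.
Flip position 7: 011101101101111 → 011101001101111

011101001101111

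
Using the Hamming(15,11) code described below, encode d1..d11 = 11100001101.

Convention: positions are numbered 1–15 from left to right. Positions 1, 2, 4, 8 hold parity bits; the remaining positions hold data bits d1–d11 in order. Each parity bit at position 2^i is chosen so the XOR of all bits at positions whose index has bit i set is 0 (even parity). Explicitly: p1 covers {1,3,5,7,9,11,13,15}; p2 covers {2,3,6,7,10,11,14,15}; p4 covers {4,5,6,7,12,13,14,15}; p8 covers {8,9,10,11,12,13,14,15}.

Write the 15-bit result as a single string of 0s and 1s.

011111010001101

Place data at non-parity positions: p1 p2 1 p4 1 1 0 p8 0 0 0 1 1 0 1
p1 (pos 1,3,5,7,9,11,13,15): XOR of data positions = 1⊕1⊕0⊕0⊕0⊕1⊕1 = 0
p2 (pos 2,3,6,7,10,11,14,15): XOR of data positions = 1⊕1⊕0⊕0⊕0⊕0⊕1 = 1
p4 (pos 4,5,6,7,12,13,14,15): XOR of data positions = 1⊕1⊕0⊕1⊕1⊕0⊕1 = 1
p8 (pos 8,9,10,11,12,13,14,15): XOR of data positions = 0⊕0⊕0⊕1⊕1⊕0⊕1 = 1
Codeword: 011111010001101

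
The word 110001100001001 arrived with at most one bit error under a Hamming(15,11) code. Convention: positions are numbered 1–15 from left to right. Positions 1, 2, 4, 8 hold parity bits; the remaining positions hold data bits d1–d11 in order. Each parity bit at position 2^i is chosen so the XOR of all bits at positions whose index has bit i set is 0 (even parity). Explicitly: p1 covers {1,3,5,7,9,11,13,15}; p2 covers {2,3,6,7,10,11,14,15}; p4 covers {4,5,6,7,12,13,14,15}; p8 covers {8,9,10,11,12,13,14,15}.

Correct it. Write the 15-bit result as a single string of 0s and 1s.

s1 (pos 1,3,5,7,9,11,13,15): 1⊕0⊕0⊕1⊕0⊕0⊕0⊕1 = 1
s2 (pos 2,3,6,7,10,11,14,15): 1⊕0⊕1⊕1⊕0⊕0⊕0⊕1 = 0
s4 (pos 4,5,6,7,12,13,14,15): 0⊕0⊕1⊕1⊕1⊕0⊕0⊕1 = 0
s8 (pos 8,9,10,11,12,13,14,15): 0⊕0⊕0⊕0⊕1⊕0⊕0⊕1 = 0
Syndrome s8…s1 = 0001 → error at position 1.
Flip position 1: 110001100001001 → 010001100001001

010001100001001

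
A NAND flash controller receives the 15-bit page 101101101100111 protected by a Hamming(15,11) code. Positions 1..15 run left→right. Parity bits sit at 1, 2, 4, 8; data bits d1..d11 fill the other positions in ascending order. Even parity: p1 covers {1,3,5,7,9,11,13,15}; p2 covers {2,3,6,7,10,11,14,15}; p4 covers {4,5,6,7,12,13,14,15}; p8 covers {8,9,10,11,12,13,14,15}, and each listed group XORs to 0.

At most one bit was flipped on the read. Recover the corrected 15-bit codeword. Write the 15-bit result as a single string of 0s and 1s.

101101111100111

s1 (pos 1,3,5,7,9,11,13,15): 1⊕1⊕0⊕1⊕1⊕0⊕1⊕1 = 0
s2 (pos 2,3,6,7,10,11,14,15): 0⊕1⊕1⊕1⊕1⊕0⊕1⊕1 = 0
s4 (pos 4,5,6,7,12,13,14,15): 1⊕0⊕1⊕1⊕0⊕1⊕1⊕1 = 0
s8 (pos 8,9,10,11,12,13,14,15): 0⊕1⊕1⊕0⊕0⊕1⊕1⊕1 = 1
Syndrome s8…s1 = 1000 → error at position 8.
Flip position 8: 101101101100111 → 101101111100111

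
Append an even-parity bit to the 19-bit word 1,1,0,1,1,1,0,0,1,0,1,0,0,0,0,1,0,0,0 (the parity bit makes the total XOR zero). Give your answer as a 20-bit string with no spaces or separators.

11011100101000010000

XOR of the 19 data bits: 1⊕1⊕0⊕1⊕1⊕1⊕0⊕0⊕1⊕0⊕1⊕0⊕0⊕0⊕0⊕1⊕0⊕0⊕0 = 0
Parity bit = 0 (so all 20 bits XOR to 0).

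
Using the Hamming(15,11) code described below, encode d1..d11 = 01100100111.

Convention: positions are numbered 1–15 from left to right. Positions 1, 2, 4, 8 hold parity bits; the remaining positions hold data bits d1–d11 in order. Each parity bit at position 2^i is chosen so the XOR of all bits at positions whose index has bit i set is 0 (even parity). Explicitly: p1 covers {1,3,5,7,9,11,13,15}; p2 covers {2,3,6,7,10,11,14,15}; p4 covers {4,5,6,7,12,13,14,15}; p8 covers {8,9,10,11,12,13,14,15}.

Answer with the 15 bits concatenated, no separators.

Place data at non-parity positions: p1 p2 0 p4 1 1 0 p8 0 1 0 0 1 1 1
p1 (pos 1,3,5,7,9,11,13,15): XOR of data positions = 0⊕1⊕0⊕0⊕0⊕1⊕1 = 1
p2 (pos 2,3,6,7,10,11,14,15): XOR of data positions = 0⊕1⊕0⊕1⊕0⊕1⊕1 = 0
p4 (pos 4,5,6,7,12,13,14,15): XOR of data positions = 1⊕1⊕0⊕0⊕1⊕1⊕1 = 1
p8 (pos 8,9,10,11,12,13,14,15): XOR of data positions = 0⊕1⊕0⊕0⊕1⊕1⊕1 = 0
Codeword: 100111000100111

100111000100111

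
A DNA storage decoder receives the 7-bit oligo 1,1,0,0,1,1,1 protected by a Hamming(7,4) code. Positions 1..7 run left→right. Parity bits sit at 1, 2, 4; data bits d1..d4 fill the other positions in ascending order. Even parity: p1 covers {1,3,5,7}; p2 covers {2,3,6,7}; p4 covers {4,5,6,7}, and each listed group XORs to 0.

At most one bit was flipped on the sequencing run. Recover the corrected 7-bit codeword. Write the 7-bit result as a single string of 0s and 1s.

1100110

s1 (pos 1,3,5,7): 1⊕0⊕1⊕1 = 1
s2 (pos 2,3,6,7): 1⊕0⊕1⊕1 = 1
s4 (pos 4,5,6,7): 0⊕1⊕1⊕1 = 1
Syndrome s4…s1 = 111 → error at position 7.
Flip position 7: 1100111 → 1100110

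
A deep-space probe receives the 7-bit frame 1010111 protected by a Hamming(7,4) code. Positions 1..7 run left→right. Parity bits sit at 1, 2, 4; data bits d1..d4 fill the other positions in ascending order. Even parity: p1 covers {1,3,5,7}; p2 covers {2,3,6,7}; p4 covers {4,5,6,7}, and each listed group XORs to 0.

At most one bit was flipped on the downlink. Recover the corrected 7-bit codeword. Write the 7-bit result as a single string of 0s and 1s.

s1 (pos 1,3,5,7): 1⊕1⊕1⊕1 = 0
s2 (pos 2,3,6,7): 0⊕1⊕1⊕1 = 1
s4 (pos 4,5,6,7): 0⊕1⊕1⊕1 = 1
Syndrome s4…s1 = 110 → error at position 6.
Flip position 6: 1010111 → 1010101

1010101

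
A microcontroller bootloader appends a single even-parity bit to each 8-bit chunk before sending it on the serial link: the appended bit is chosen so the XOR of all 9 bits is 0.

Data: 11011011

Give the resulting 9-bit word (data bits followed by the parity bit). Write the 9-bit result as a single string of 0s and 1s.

110110110

XOR of the 8 data bits: 1⊕1⊕0⊕1⊕1⊕0⊕1⊕1 = 0
Parity bit = 0 (so all 9 bits XOR to 0).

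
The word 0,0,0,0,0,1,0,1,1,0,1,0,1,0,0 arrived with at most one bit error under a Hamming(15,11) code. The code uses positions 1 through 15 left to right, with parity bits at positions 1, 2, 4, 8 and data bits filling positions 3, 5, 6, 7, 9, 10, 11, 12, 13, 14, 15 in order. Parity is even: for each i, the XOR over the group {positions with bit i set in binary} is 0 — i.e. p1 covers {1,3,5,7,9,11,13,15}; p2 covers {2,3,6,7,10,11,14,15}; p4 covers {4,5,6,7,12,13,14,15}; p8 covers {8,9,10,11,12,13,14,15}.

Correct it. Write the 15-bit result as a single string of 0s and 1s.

s1 (pos 1,3,5,7,9,11,13,15): 0⊕0⊕0⊕0⊕1⊕1⊕1⊕0 = 1
s2 (pos 2,3,6,7,10,11,14,15): 0⊕0⊕1⊕0⊕0⊕1⊕0⊕0 = 0
s4 (pos 4,5,6,7,12,13,14,15): 0⊕0⊕1⊕0⊕0⊕1⊕0⊕0 = 0
s8 (pos 8,9,10,11,12,13,14,15): 1⊕1⊕0⊕1⊕0⊕1⊕0⊕0 = 0
Syndrome s8…s1 = 0001 → error at position 1.
Flip position 1: 000001011010100 → 100001011010100

100001011010100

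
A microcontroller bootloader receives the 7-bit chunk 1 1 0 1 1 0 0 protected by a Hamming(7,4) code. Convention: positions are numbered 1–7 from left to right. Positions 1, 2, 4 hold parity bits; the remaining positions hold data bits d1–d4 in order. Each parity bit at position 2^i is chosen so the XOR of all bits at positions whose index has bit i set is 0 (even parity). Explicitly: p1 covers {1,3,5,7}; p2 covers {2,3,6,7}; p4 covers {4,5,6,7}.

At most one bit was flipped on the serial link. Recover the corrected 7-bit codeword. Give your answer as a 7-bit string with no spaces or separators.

s1 (pos 1,3,5,7): 1⊕0⊕1⊕0 = 0
s2 (pos 2,3,6,7): 1⊕0⊕0⊕0 = 1
s4 (pos 4,5,6,7): 1⊕1⊕0⊕0 = 0
Syndrome s4…s1 = 010 → error at position 2.
Flip position 2: 1101100 → 1001100

1001100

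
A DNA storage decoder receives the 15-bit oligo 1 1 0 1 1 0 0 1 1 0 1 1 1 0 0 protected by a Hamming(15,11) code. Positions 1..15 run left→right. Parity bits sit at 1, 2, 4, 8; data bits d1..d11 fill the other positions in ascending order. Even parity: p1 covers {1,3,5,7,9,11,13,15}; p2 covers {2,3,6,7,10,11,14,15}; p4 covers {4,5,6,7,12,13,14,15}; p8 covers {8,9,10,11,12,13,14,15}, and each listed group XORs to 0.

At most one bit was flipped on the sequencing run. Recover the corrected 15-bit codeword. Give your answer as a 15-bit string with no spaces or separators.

110110010011100

s1 (pos 1,3,5,7,9,11,13,15): 1⊕0⊕1⊕0⊕1⊕1⊕1⊕0 = 1
s2 (pos 2,3,6,7,10,11,14,15): 1⊕0⊕0⊕0⊕0⊕1⊕0⊕0 = 0
s4 (pos 4,5,6,7,12,13,14,15): 1⊕1⊕0⊕0⊕1⊕1⊕0⊕0 = 0
s8 (pos 8,9,10,11,12,13,14,15): 1⊕1⊕0⊕1⊕1⊕1⊕0⊕0 = 1
Syndrome s8…s1 = 1001 → error at position 9.
Flip position 9: 110110011011100 → 110110010011100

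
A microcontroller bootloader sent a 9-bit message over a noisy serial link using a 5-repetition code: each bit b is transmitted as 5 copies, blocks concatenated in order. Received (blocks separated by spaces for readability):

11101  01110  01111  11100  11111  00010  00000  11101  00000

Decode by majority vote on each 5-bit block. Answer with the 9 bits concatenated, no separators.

Block 1 (11101): 4 ones → 1
Block 2 (01110): 3 ones → 1
Block 3 (01111): 4 ones → 1
Block 4 (11100): 3 ones → 1
Block 5 (11111): 5 ones → 1
Block 6 (00010): 1 one → 0
Block 7 (00000): 0 ones → 0
Block 8 (11101): 4 ones → 1
Block 9 (00000): 0 ones → 0

111110010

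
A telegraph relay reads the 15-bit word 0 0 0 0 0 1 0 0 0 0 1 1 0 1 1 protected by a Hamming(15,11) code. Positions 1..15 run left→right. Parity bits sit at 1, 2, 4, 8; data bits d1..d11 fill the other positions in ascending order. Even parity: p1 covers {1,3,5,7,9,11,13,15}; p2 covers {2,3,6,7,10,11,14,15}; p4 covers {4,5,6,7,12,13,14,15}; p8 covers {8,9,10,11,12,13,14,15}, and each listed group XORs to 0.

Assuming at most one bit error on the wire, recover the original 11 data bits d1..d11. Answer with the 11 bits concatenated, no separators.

s1 (pos 1,3,5,7,9,11,13,15): 0⊕0⊕0⊕0⊕0⊕1⊕0⊕1 = 0
s2 (pos 2,3,6,7,10,11,14,15): 0⊕0⊕1⊕0⊕0⊕1⊕1⊕1 = 0
s4 (pos 4,5,6,7,12,13,14,15): 0⊕0⊕1⊕0⊕1⊕0⊕1⊕1 = 0
s8 (pos 8,9,10,11,12,13,14,15): 0⊕0⊕0⊕1⊕1⊕0⊕1⊕1 = 0
Syndrome s8…s1 = 0000 → no error.
Read data bits from positions 3,5,6,7,9,10,11,12,13,14,15: 00100011011

00100011011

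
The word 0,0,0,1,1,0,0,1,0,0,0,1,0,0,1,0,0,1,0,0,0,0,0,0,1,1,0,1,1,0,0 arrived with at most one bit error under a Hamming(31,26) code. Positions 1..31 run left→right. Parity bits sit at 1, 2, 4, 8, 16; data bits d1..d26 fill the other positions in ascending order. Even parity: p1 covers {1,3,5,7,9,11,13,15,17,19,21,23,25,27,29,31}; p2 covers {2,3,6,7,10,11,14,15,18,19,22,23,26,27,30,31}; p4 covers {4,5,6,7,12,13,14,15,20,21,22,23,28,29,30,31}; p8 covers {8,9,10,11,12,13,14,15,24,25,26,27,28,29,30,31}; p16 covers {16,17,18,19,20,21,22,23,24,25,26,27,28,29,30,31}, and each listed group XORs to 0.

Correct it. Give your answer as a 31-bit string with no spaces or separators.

s1 (pos 1,3,5,7,9,11,13,15,17,19,21,23,25,27,29,31): 0⊕0⊕1⊕0⊕0⊕0⊕0⊕1⊕0⊕0⊕0⊕0⊕1⊕0⊕1⊕0 = 0
s2 (pos 2,3,6,7,10,11,14,15,18,19,22,23,26,27,30,31): 0⊕0⊕0⊕0⊕0⊕0⊕0⊕1⊕1⊕0⊕0⊕0⊕1⊕0⊕0⊕0 = 1
s4 (pos 4,5,6,7,12,13,14,15,20,21,22,23,28,29,30,31): 1⊕1⊕0⊕0⊕1⊕0⊕0⊕1⊕0⊕0⊕0⊕0⊕1⊕1⊕0⊕0 = 0
s8 (pos 8,9,10,11,12,13,14,15,24,25,26,27,28,29,30,31): 1⊕0⊕0⊕0⊕1⊕0⊕0⊕1⊕0⊕1⊕1⊕0⊕1⊕1⊕0⊕0 = 1
s16 (pos 16,17,18,19,20,21,22,23,24,25,26,27,28,29,30,31): 0⊕0⊕1⊕0⊕0⊕0⊕0⊕0⊕0⊕1⊕1⊕0⊕1⊕1⊕0⊕0 = 1
Syndrome s16…s1 = 11010 → error at position 26.
Flip position 26: 0001100100010010010000001101100 → 0001100100010010010000001001100

0001100100010010010000001001100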